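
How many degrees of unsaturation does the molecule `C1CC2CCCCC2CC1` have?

Molecular formula from the SMILES: C10H18.
DoU = (2C + 2 + N − H − X)/2 = (2·10 + 2 + 0 − 18 − 0)/2 = 4/2 = 2.
(Structurally: 2 ring(s) + 0 π bond(s) = 2.)

2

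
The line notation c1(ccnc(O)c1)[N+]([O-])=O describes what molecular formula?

C5H4N2O3

Heavy atoms from the SMILES: 5 C, 2 N, 3 O.
Implicit hydrogens by atom environment:
  3 × C (aromatic): 1 H each → 3
  2 × C (aromatic): no H
  1 × N (aromatic): no H
  1 × N (charge +1): no H
  1 × O: 1 H
  1 × O: no H
  1 × O (charge -1): no H
  Total hydrogens = 4.
Molecular formula: C5H4N2O3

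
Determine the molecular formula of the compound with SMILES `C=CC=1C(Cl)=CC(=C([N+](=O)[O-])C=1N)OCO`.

Heavy atoms from the SMILES: 9 C, 1 Cl, 2 N, 4 O.
Implicit hydrogens by atom environment:
  5 × C (aromatic): no H
  2 × C: 2 H each → 4
  2 × O: no H
  1 × C (aromatic): 1 H
  1 × C: 1 H
  1 × Cl: no H
  1 × N: 2 H
  1 × N (charge +1): no H
  1 × O: 1 H
  1 × O (charge -1): no H
  Total hydrogens = 9.
Molecular formula: C9H9ClN2O4

C9H9ClN2O4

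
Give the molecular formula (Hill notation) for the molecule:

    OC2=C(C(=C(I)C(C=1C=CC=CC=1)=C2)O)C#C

Heavy atoms from the SMILES: 14 C, 1 I, 2 O.
Implicit hydrogens by atom environment:
  6 × C (aromatic): 1 H each → 6
  6 × C (aromatic): no H
  2 × O: 1 H each → 2
  1 × C: 1 H
  1 × C: no H
  1 × I: no H
  Total hydrogens = 9.
Molecular formula: C14H9IO2

C14H9IO2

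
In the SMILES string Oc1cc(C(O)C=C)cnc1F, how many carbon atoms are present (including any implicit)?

8

The symbol for carbon appears 8 times in the SMILES. Lowercase c denotes aromatic carbon and counts toward C.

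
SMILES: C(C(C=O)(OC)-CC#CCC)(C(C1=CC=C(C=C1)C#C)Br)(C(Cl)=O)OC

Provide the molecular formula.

Heavy atoms from the SMILES: 1 Br, 20 C, 1 Cl, 4 O.
Implicit hydrogens by atom environment:
  6 × C: no H
  4 × C (aromatic): 1 H each → 4
  4 × O: no H
  3 × C: 3 H each → 9
  3 × C: 1 H each → 3
  2 × C: 2 H each → 4
  2 × C (aromatic): no H
  1 × Br: no H
  1 × Cl: no H
  Total hydrogens = 20.
Molecular formula: C20H20BrClO4

C20H20BrClO4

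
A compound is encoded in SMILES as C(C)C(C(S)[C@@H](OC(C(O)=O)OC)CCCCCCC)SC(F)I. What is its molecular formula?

Heavy atoms from the SMILES: 16 C, 1 F, 1 I, 4 O, 2 S.
Implicit hydrogens by atom environment:
  7 × C: 2 H each → 14
  5 × C: 1 H each → 5
  3 × C: 3 H each → 9
  3 × O: no H
  1 × C: no H
  1 × F: no H
  1 × I: no H
  1 × O: 1 H
  1 × S: 1 H
  1 × S: no H
  Total hydrogens = 30.
Molecular formula: C16H30FIO4S2

C16H30FIO4S2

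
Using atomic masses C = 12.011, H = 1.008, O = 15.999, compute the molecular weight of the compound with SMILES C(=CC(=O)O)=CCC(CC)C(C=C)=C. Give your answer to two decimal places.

Molecular formula: C12H16O2.
M = 12×12.011 + 16×1.008 + 2×15.999 = 192.26 g/mol.

192.26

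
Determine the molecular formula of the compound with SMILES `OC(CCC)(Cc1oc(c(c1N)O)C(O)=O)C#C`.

Heavy atoms from the SMILES: 12 C, 1 N, 5 O.
Implicit hydrogens by atom environment:
  4 × C (aromatic): no H
  3 × C: 2 H each → 6
  3 × C: no H
  3 × O: 1 H each → 3
  1 × C: 3 H
  1 × C: 1 H
  1 × N: 2 H
  1 × O (aromatic): no H
  1 × O: no H
  Total hydrogens = 15.
Molecular formula: C12H15NO5

C12H15NO5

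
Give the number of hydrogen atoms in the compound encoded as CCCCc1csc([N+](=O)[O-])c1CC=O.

13

Hydrogens are implicit in SMILES; fill each atom to its normal valence:
  4 × C: 2 H each → 8
  3 × C (aromatic): no H
  2 × O: no H
  1 × C: 3 H
  1 × C (aromatic): 1 H
  1 × C: 1 H
  1 × N (charge +1): no H
  1 × O (charge -1): no H
  1 × S (aromatic): no H
  Total hydrogens = 13.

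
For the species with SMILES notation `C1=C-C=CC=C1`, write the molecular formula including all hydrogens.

Heavy atoms from the SMILES: 6 C.
Implicit hydrogens by atom environment:
  6 × C (aromatic): 1 H each → 6
  Total hydrogens = 6.
Molecular formula: C6H6

C6H6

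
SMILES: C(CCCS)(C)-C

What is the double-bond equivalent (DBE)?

Molecular formula from the SMILES: C6H14S.
DoU = (2C + 2 + N − H − X)/2 = (2·6 + 2 + 0 − 14 − 0)/2 = 0/2 = 0.
(Structurally: 0 ring(s) + 0 π bond(s) = 0.)

0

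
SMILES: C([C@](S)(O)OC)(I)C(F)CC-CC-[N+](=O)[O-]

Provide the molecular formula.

Heavy atoms from the SMILES: 8 C, 1 F, 1 I, 1 N, 4 O, 1 S.
Implicit hydrogens by atom environment:
  4 × C: 2 H each → 8
  2 × C: 1 H each → 2
  2 × O: no H
  1 × C: 3 H
  1 × C: no H
  1 × F: no H
  1 × I: no H
  1 × N (charge +1): no H
  1 × O: 1 H
  1 × O (charge -1): no H
  1 × S: 1 H
  Total hydrogens = 15.
Molecular formula: C8H15FINO4S

C8H15FINO4S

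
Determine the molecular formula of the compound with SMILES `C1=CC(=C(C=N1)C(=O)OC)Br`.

Heavy atoms from the SMILES: 1 Br, 7 C, 1 N, 2 O.
Implicit hydrogens by atom environment:
  3 × C (aromatic): 1 H each → 3
  2 × C (aromatic): no H
  2 × O: no H
  1 × Br: no H
  1 × C: 3 H
  1 × C: no H
  1 × N (aromatic): no H
  Total hydrogens = 6.
Molecular formula: C7H6BrNO2

C7H6BrNO2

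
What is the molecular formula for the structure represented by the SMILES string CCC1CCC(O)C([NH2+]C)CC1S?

Heavy atoms from the SMILES: 10 C, 1 N, 1 O, 1 S.
Implicit hydrogens by atom environment:
  4 × C: 2 H each → 8
  4 × C: 1 H each → 4
  2 × C: 3 H each → 6
  1 × N (charge +1): 2 H
  1 × O: 1 H
  1 × S: 1 H
  Total hydrogens = 22.
Net charge +1.
Molecular formula: C10H22NOS+

C10H22NOS+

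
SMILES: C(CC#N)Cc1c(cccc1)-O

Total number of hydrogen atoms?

Hydrogens are implicit in SMILES; fill each atom to its normal valence:
  4 × C (aromatic): 1 H each → 4
  3 × C: 2 H each → 6
  2 × C (aromatic): no H
  1 × C: no H
  1 × N: no H
  1 × O: 1 H
  Total hydrogens = 11.

11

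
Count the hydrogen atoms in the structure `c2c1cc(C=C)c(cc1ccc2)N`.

Hydrogens are implicit in SMILES; fill each atom to its normal valence:
  6 × C (aromatic): 1 H each → 6
  4 × C (aromatic): no H
  1 × C: 2 H
  1 × C: 1 H
  1 × N: 2 H
  Total hydrogens = 11.

11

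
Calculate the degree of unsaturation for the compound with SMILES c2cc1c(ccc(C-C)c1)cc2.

Molecular formula from the SMILES: C12H12.
DoU = (2C + 2 + N − H − X)/2 = (2·12 + 2 + 0 − 12 − 0)/2 = 14/2 = 7.
(Structurally: 2 ring(s) + 5 π bond(s) = 7.)

7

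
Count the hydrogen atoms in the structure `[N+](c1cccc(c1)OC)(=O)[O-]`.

7

Hydrogens are implicit in SMILES; fill each atom to its normal valence:
  4 × C (aromatic): 1 H each → 4
  2 × C (aromatic): no H
  2 × O: no H
  1 × C: 3 H
  1 × N (charge +1): no H
  1 × O (charge -1): no H
  Total hydrogens = 7.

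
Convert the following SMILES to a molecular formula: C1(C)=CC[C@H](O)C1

C6H10O

Heavy atoms from the SMILES: 6 C, 1 O.
Implicit hydrogens by atom environment:
  2 × C: 2 H each → 4
  2 × C: 1 H each → 2
  1 × C: 3 H
  1 × C: no H
  1 × O: 1 H
  Total hydrogens = 10.
Molecular formula: C6H10O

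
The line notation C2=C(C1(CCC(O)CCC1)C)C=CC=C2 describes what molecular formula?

Heavy atoms from the SMILES: 14 C, 1 O.
Implicit hydrogens by atom environment:
  5 × C: 2 H each → 10
  5 × C (aromatic): 1 H each → 5
  1 × C: 3 H
  1 × C: 1 H
  1 × C: no H
  1 × C (aromatic): no H
  1 × O: 1 H
  Total hydrogens = 20.
Molecular formula: C14H20O

C14H20O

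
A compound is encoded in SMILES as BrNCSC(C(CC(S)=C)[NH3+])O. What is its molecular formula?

Heavy atoms from the SMILES: 1 Br, 6 C, 2 N, 1 O, 2 S.
Implicit hydrogens by atom environment:
  3 × C: 2 H each → 6
  2 × C: 1 H each → 2
  1 × Br: no H
  1 × C: no H
  1 × N (charge +1): 3 H
  1 × N: 1 H
  1 × O: 1 H
  1 × S: 1 H
  1 × S: no H
  Total hydrogens = 14.
Net charge +1.
Molecular formula: C6H14BrN2OS2+

C6H14BrN2OS2+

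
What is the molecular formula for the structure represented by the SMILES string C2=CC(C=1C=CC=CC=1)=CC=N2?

C11H9N

Heavy atoms from the SMILES: 11 C, 1 N.
Implicit hydrogens by atom environment:
  9 × C (aromatic): 1 H each → 9
  2 × C (aromatic): no H
  1 × N (aromatic): no H
  Total hydrogens = 9.
Molecular formula: C11H9N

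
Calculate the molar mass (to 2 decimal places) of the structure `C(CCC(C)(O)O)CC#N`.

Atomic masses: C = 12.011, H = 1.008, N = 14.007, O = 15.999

Molecular formula: C7H13NO2.
M = 7×12.011 + 13×1.008 + 1×14.007 + 2×15.999 = 143.19 g/mol.

143.19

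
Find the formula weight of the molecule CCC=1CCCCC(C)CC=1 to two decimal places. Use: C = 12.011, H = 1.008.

Molecular formula: C11H20.
M = 11×12.011 + 20×1.008 = 152.28 g/mol.

152.28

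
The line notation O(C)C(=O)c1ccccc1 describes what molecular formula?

C8H8O2

Heavy atoms from the SMILES: 8 C, 2 O.
Implicit hydrogens by atom environment:
  5 × C (aromatic): 1 H each → 5
  2 × O: no H
  1 × C: 3 H
  1 × C (aromatic): no H
  1 × C: no H
  Total hydrogens = 8.
Molecular formula: C8H8O2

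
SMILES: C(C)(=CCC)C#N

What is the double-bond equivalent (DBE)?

3

Molecular formula from the SMILES: C6H9N.
DoU = (2C + 2 + N − H − X)/2 = (2·6 + 2 + 1 − 9 − 0)/2 = 6/2 = 3.
(Structurally: 0 ring(s) + 3 π bond(s) = 3.)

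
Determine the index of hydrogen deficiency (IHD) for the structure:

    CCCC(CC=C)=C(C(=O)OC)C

Molecular formula from the SMILES: C11H18O2.
DoU = (2C + 2 + N − H − X)/2 = (2·11 + 2 + 0 − 18 − 0)/2 = 6/2 = 3.
(Structurally: 0 ring(s) + 3 π bond(s) = 3.)

3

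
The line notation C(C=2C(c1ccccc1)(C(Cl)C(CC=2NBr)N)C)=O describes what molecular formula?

C14H16BrClN2O

Heavy atoms from the SMILES: 1 Br, 14 C, 1 Cl, 2 N, 1 O.
Implicit hydrogens by atom environment:
  5 × C (aromatic): 1 H each → 5
  3 × C: 1 H each → 3
  3 × C: no H
  1 × Br: no H
  1 × C: 3 H
  1 × C: 2 H
  1 × C (aromatic): no H
  1 × Cl: no H
  1 × N: 2 H
  1 × N: 1 H
  1 × O: no H
  Total hydrogens = 16.
Molecular formula: C14H16BrClN2O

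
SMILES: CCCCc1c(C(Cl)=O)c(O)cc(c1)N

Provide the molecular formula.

C11H14ClNO2

Heavy atoms from the SMILES: 11 C, 1 Cl, 1 N, 2 O.
Implicit hydrogens by atom environment:
  4 × C (aromatic): no H
  3 × C: 2 H each → 6
  2 × C (aromatic): 1 H each → 2
  1 × C: 3 H
  1 × C: no H
  1 × Cl: no H
  1 × N: 2 H
  1 × O: 1 H
  1 × O: no H
  Total hydrogens = 14.
Molecular formula: C11H14ClNO2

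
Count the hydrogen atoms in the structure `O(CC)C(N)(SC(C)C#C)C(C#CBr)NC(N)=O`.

Hydrogens are implicit in SMILES; fill each atom to its normal valence:
  5 × C: no H
  3 × C: 1 H each → 3
  2 × C: 3 H each → 6
  2 × N: 2 H each → 4
  2 × O: no H
  1 × Br: no H
  1 × C: 2 H
  1 × N: 1 H
  1 × S: no H
  Total hydrogens = 16.

16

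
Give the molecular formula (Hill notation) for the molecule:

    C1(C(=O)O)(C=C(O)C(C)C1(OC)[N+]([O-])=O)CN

Heavy atoms from the SMILES: 9 C, 2 N, 6 O.
Implicit hydrogens by atom environment:
  4 × C: no H
  3 × O: no H
  2 × C: 3 H each → 6
  2 × C: 1 H each → 2
  2 × O: 1 H each → 2
  1 × C: 2 H
  1 × N: 2 H
  1 × N (charge +1): no H
  1 × O (charge -1): no H
  Total hydrogens = 14.
Molecular formula: C9H14N2O6

C9H14N2O6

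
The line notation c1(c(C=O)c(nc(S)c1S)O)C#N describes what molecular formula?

C7H4N2O2S2

Heavy atoms from the SMILES: 7 C, 2 N, 2 O, 2 S.
Implicit hydrogens by atom environment:
  5 × C (aromatic): no H
  2 × S: 1 H each → 2
  1 × C: 1 H
  1 × C: no H
  1 × N (aromatic): no H
  1 × N: no H
  1 × O: 1 H
  1 × O: no H
  Total hydrogens = 4.
Molecular formula: C7H4N2O2S2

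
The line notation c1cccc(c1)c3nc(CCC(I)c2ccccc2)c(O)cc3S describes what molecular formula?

C20H18INOS

Heavy atoms from the SMILES: 20 C, 1 I, 1 N, 1 O, 1 S.
Implicit hydrogens by atom environment:
  11 × C (aromatic): 1 H each → 11
  6 × C (aromatic): no H
  2 × C: 2 H each → 4
  1 × C: 1 H
  1 × I: no H
  1 × N (aromatic): no H
  1 × O: 1 H
  1 × S: 1 H
  Total hydrogens = 18.
Molecular formula: C20H18INOS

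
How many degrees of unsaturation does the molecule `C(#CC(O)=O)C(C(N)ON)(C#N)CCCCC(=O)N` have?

6

Molecular formula from the SMILES: C11H16N4O4.
DoU = (2C + 2 + N − H − X)/2 = (2·11 + 2 + 4 − 16 − 0)/2 = 12/2 = 6.
(Structurally: 0 ring(s) + 6 π bond(s) = 6.)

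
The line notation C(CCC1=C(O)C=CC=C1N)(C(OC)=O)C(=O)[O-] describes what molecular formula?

Heavy atoms from the SMILES: 12 C, 1 N, 5 O.
Implicit hydrogens by atom environment:
  3 × C (aromatic): 1 H each → 3
  3 × C (aromatic): no H
  3 × O: no H
  2 × C: 2 H each → 4
  2 × C: no H
  1 × C: 3 H
  1 × C: 1 H
  1 × N: 2 H
  1 × O: 1 H
  1 × O (charge -1): no H
  Total hydrogens = 14.
Net charge -1.
Molecular formula: C12H14NO5-

C12H14NO5-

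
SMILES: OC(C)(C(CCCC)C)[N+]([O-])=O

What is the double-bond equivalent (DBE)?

1

Molecular formula from the SMILES: C8H17NO3.
DoU = (2C + 2 + N − H − X)/2 = (2·8 + 2 + 1 − 17 − 0)/2 = 2/2 = 1.
(Structurally: 0 ring(s) + 1 π bond(s) = 1.)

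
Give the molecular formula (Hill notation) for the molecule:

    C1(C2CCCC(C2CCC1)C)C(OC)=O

Heavy atoms from the SMILES: 13 C, 2 O.
Implicit hydrogens by atom environment:
  6 × C: 2 H each → 12
  4 × C: 1 H each → 4
  2 × C: 3 H each → 6
  2 × O: no H
  1 × C: no H
  Total hydrogens = 22.
Molecular formula: C13H22O2

C13H22O2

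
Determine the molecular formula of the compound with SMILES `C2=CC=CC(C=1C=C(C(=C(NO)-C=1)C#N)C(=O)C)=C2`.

Heavy atoms from the SMILES: 15 C, 2 N, 2 O.
Implicit hydrogens by atom environment:
  7 × C (aromatic): 1 H each → 7
  5 × C (aromatic): no H
  2 × C: no H
  1 × C: 3 H
  1 × N: 1 H
  1 × N: no H
  1 × O: 1 H
  1 × O: no H
  Total hydrogens = 12.
Molecular formula: C15H12N2O2

C15H12N2O2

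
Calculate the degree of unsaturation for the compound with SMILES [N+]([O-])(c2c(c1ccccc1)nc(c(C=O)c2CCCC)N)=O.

Molecular formula from the SMILES: C16H17N3O3.
DoU = (2C + 2 + N − H − X)/2 = (2·16 + 2 + 3 − 17 − 0)/2 = 20/2 = 10.
(Structurally: 2 ring(s) + 8 π bond(s) = 10.)

10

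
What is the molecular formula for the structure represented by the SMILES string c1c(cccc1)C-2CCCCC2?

C12H16

Heavy atoms from the SMILES: 12 C.
Implicit hydrogens by atom environment:
  5 × C: 2 H each → 10
  5 × C (aromatic): 1 H each → 5
  1 × C: 1 H
  1 × C (aromatic): no H
  Total hydrogens = 16.
Molecular formula: C12H16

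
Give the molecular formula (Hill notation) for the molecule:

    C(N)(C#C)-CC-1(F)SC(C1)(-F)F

C7H8F3NS

Heavy atoms from the SMILES: 7 C, 3 F, 1 N, 1 S.
Implicit hydrogens by atom environment:
  3 × C: no H
  3 × F: no H
  2 × C: 2 H each → 4
  2 × C: 1 H each → 2
  1 × N: 2 H
  1 × S: no H
  Total hydrogens = 8.
Molecular formula: C7H8F3NS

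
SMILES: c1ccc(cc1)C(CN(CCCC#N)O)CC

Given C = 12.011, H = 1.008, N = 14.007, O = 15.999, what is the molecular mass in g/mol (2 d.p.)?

Molecular formula: C14H20N2O.
M = 14×12.011 + 20×1.008 + 2×14.007 + 1×15.999 = 232.33 g/mol.

232.33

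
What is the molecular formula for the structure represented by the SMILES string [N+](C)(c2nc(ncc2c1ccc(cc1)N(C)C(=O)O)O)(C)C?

Heavy atoms from the SMILES: 15 C, 4 N, 3 O.
Implicit hydrogens by atom environment:
  5 × C (aromatic): 1 H each → 5
  5 × C (aromatic): no H
  4 × C: 3 H each → 12
  2 × N (aromatic): no H
  2 × O: 1 H each → 2
  1 × C: no H
  1 × N: no H
  1 × N (charge +1): no H
  1 × O: no H
  Total hydrogens = 19.
Net charge +1.
Molecular formula: C15H19N4O3+

C15H19N4O3+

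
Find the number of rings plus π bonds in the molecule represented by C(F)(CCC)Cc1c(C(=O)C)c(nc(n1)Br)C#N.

7

Molecular formula from the SMILES: C12H13BrFN3O.
DoU = (2C + 2 + N − H − X)/2 = (2·12 + 2 + 3 − 13 − 2)/2 = 14/2 = 7.
(Structurally: 1 ring(s) + 6 π bond(s) = 7.)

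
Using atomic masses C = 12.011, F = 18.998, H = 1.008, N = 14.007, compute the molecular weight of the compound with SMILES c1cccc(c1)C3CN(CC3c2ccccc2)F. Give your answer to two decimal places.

Molecular formula: C16H16FN.
M = 16×12.011 + 1×18.998 + 16×1.008 + 1×14.007 = 241.31 g/mol.

241.31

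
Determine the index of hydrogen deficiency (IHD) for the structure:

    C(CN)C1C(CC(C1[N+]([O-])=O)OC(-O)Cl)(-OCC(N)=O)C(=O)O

Molecular formula from the SMILES: C11H18ClN3O8.
DoU = (2C + 2 + N − H − X)/2 = (2·11 + 2 + 3 − 18 − 1)/2 = 8/2 = 4.
(Structurally: 1 ring(s) + 3 π bond(s) = 4.)

4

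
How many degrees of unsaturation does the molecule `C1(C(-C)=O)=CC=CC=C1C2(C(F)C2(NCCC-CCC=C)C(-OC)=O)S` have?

Molecular formula from the SMILES: C20H26FNO3S.
DoU = (2C + 2 + N − H − X)/2 = (2·20 + 2 + 1 − 26 − 1)/2 = 16/2 = 8.
(Structurally: 2 ring(s) + 6 π bond(s) = 8.)

8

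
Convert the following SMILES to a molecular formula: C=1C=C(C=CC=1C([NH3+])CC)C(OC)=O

C11H16NO2+

Heavy atoms from the SMILES: 11 C, 1 N, 2 O.
Implicit hydrogens by atom environment:
  4 × C (aromatic): 1 H each → 4
  2 × C: 3 H each → 6
  2 × C (aromatic): no H
  2 × O: no H
  1 × C: 2 H
  1 × C: 1 H
  1 × C: no H
  1 × N (charge +1): 3 H
  Total hydrogens = 16.
Net charge +1.
Molecular formula: C11H16NO2+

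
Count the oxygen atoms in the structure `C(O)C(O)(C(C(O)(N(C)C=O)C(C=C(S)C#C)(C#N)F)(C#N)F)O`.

5

The symbol for oxygen appears 5 times in the SMILES.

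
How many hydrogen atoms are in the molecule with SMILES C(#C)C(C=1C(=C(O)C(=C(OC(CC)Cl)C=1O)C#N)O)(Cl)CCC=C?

17

Hydrogens are implicit in SMILES; fill each atom to its normal valence:
  6 × C (aromatic): no H
  4 × C: 2 H each → 8
  3 × C: 1 H each → 3
  3 × C: no H
  3 × O: 1 H each → 3
  2 × Cl: no H
  1 × C: 3 H
  1 × N: no H
  1 × O: no H
  Total hydrogens = 17.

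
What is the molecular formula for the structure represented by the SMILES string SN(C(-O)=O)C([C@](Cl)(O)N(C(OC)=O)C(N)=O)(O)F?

Heavy atoms from the SMILES: 6 C, 1 Cl, 1 F, 3 N, 7 O, 1 S.
Implicit hydrogens by atom environment:
  5 × C: no H
  4 × O: no H
  3 × O: 1 H each → 3
  2 × N: no H
  1 × C: 3 H
  1 × Cl: no H
  1 × F: no H
  1 × N: 2 H
  1 × S: 1 H
  Total hydrogens = 9.
Molecular formula: C6H9ClFN3O7S

C6H9ClFN3O7S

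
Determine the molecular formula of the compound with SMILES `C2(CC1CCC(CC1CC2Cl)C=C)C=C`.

C14H21Cl

Heavy atoms from the SMILES: 14 C, 1 Cl.
Implicit hydrogens by atom environment:
  7 × C: 2 H each → 14
  7 × C: 1 H each → 7
  1 × Cl: no H
  Total hydrogens = 21.
Molecular formula: C14H21Cl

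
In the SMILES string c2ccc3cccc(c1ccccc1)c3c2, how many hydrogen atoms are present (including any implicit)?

12

Hydrogens are implicit in SMILES; fill each atom to its normal valence:
  12 × C (aromatic): 1 H each → 12
  4 × C (aromatic): no H
  Total hydrogens = 12.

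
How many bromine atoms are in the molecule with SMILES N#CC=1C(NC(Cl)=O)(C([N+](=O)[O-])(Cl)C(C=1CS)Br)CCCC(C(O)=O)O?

The symbol for bromine appears 1 time in the SMILES.

1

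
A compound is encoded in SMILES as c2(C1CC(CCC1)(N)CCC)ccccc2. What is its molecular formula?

Heavy atoms from the SMILES: 15 C, 1 N.
Implicit hydrogens by atom environment:
  6 × C: 2 H each → 12
  5 × C (aromatic): 1 H each → 5
  1 × C: 3 H
  1 × C: 1 H
  1 × C: no H
  1 × C (aromatic): no H
  1 × N: 2 H
  Total hydrogens = 23.
Molecular formula: C15H23N

C15H23N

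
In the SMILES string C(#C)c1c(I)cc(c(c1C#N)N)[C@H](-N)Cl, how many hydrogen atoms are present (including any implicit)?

7

Hydrogens are implicit in SMILES; fill each atom to its normal valence:
  5 × C (aromatic): no H
  2 × C: 1 H each → 2
  2 × C: no H
  2 × N: 2 H each → 4
  1 × C (aromatic): 1 H
  1 × Cl: no H
  1 × I: no H
  1 × N: no H
  Total hydrogens = 7.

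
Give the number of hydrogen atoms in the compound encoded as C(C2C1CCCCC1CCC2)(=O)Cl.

17

Hydrogens are implicit in SMILES; fill each atom to its normal valence:
  7 × C: 2 H each → 14
  3 × C: 1 H each → 3
  1 × C: no H
  1 × Cl: no H
  1 × O: no H
  Total hydrogens = 17.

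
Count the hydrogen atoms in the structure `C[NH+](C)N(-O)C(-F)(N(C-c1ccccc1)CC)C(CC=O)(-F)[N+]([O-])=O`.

Hydrogens are implicit in SMILES; fill each atom to its normal valence:
  5 × C (aromatic): 1 H each → 5
  3 × C: 3 H each → 9
  3 × C: 2 H each → 6
  2 × C: no H
  2 × F: no H
  2 × N: no H
  2 × O: no H
  1 × C: 1 H
  1 × C (aromatic): no H
  1 × N (charge +1): 1 H
  1 × N (charge +1): no H
  1 × O: 1 H
  1 × O (charge -1): no H
  Total hydrogens = 23.

23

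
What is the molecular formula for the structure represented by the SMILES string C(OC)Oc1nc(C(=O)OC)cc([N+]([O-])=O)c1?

Heavy atoms from the SMILES: 9 C, 2 N, 6 O.
Implicit hydrogens by atom environment:
  5 × O: no H
  3 × C (aromatic): no H
  2 × C: 3 H each → 6
  2 × C (aromatic): 1 H each → 2
  1 × C: 2 H
  1 × C: no H
  1 × N (aromatic): no H
  1 × N (charge +1): no H
  1 × O (charge -1): no H
  Total hydrogens = 10.
Molecular formula: C9H10N2O6

C9H10N2O6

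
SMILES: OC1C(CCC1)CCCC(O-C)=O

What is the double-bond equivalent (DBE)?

2

Molecular formula from the SMILES: C10H18O3.
DoU = (2C + 2 + N − H − X)/2 = (2·10 + 2 + 0 − 18 − 0)/2 = 4/2 = 2.
(Structurally: 1 ring(s) + 1 π bond(s) = 2.)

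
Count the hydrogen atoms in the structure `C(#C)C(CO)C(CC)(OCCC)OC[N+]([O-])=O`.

Hydrogens are implicit in SMILES; fill each atom to its normal valence:
  5 × C: 2 H each → 10
  3 × O: no H
  2 × C: 3 H each → 6
  2 × C: 1 H each → 2
  2 × C: no H
  1 × N (charge +1): no H
  1 × O: 1 H
  1 × O (charge -1): no H
  Total hydrogens = 19.

19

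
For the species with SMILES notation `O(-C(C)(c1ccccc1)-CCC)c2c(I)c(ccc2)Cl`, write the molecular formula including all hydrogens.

C17H18ClIO

Heavy atoms from the SMILES: 17 C, 1 Cl, 1 I, 1 O.
Implicit hydrogens by atom environment:
  8 × C (aromatic): 1 H each → 8
  4 × C (aromatic): no H
  2 × C: 3 H each → 6
  2 × C: 2 H each → 4
  1 × C: no H
  1 × Cl: no H
  1 × I: no H
  1 × O: no H
  Total hydrogens = 18.
Molecular formula: C17H18ClIO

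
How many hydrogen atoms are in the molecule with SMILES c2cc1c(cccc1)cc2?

8

Hydrogens are implicit in SMILES; fill each atom to its normal valence:
  8 × C (aromatic): 1 H each → 8
  2 × C (aromatic): no H
  Total hydrogens = 8.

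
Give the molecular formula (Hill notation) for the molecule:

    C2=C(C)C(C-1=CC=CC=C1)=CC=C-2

C13H12

Heavy atoms from the SMILES: 13 C.
Implicit hydrogens by atom environment:
  9 × C (aromatic): 1 H each → 9
  3 × C (aromatic): no H
  1 × C: 3 H
  Total hydrogens = 12.
Molecular formula: C13H12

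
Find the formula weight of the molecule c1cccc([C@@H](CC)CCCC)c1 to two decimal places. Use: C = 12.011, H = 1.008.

176.30

Molecular formula: C13H20.
M = 13×12.011 + 20×1.008 = 176.30 g/mol.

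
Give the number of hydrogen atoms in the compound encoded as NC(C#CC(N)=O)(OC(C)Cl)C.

11

Hydrogens are implicit in SMILES; fill each atom to its normal valence:
  4 × C: no H
  2 × C: 3 H each → 6
  2 × N: 2 H each → 4
  2 × O: no H
  1 × C: 1 H
  1 × Cl: no H
  Total hydrogens = 11.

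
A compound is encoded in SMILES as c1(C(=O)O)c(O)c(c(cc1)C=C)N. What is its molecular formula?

C9H9NO3

Heavy atoms from the SMILES: 9 C, 1 N, 3 O.
Implicit hydrogens by atom environment:
  4 × C (aromatic): no H
  2 × C (aromatic): 1 H each → 2
  2 × O: 1 H each → 2
  1 × C: 2 H
  1 × C: 1 H
  1 × C: no H
  1 × N: 2 H
  1 × O: no H
  Total hydrogens = 9.
Molecular formula: C9H9NO3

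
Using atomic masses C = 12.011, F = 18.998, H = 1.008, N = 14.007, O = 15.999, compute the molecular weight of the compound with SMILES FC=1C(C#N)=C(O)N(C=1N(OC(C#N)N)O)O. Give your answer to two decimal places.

Molecular formula: C7H6FN5O4.
M = 7×12.011 + 1×18.998 + 6×1.008 + 5×14.007 + 4×15.999 = 243.15 g/mol.

243.15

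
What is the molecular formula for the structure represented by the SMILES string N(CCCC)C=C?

C6H13N

Heavy atoms from the SMILES: 6 C, 1 N.
Implicit hydrogens by atom environment:
  4 × C: 2 H each → 8
  1 × C: 3 H
  1 × C: 1 H
  1 × N: 1 H
  Total hydrogens = 13.
Molecular formula: C6H13N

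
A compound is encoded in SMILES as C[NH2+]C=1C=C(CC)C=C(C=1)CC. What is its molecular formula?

Heavy atoms from the SMILES: 11 C, 1 N.
Implicit hydrogens by atom environment:
  3 × C: 3 H each → 9
  3 × C (aromatic): 1 H each → 3
  3 × C (aromatic): no H
  2 × C: 2 H each → 4
  1 × N (charge +1): 2 H
  Total hydrogens = 18.
Net charge +1.
Molecular formula: C11H18N+

C11H18N+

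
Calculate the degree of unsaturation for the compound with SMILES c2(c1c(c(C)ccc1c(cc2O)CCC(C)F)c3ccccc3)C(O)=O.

Molecular formula from the SMILES: C22H21FO3.
DoU = (2C + 2 + N − H − X)/2 = (2·22 + 2 + 0 − 21 − 1)/2 = 24/2 = 12.
(Structurally: 3 ring(s) + 9 π bond(s) = 12.)

12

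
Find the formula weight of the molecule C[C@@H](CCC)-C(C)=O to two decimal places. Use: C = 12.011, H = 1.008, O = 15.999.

Molecular formula: C7H14O.
M = 7×12.011 + 14×1.008 + 1×15.999 = 114.19 g/mol.

114.19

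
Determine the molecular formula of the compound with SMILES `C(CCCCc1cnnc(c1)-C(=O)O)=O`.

C10H12N2O3

Heavy atoms from the SMILES: 10 C, 2 N, 3 O.
Implicit hydrogens by atom environment:
  4 × C: 2 H each → 8
  2 × C (aromatic): 1 H each → 2
  2 × C (aromatic): no H
  2 × N (aromatic): no H
  2 × O: no H
  1 × C: 1 H
  1 × C: no H
  1 × O: 1 H
  Total hydrogens = 12.
Molecular formula: C10H12N2O3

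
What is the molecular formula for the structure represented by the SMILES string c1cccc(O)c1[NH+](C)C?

Heavy atoms from the SMILES: 8 C, 1 N, 1 O.
Implicit hydrogens by atom environment:
  4 × C (aromatic): 1 H each → 4
  2 × C: 3 H each → 6
  2 × C (aromatic): no H
  1 × N (charge +1): 1 H
  1 × O: 1 H
  Total hydrogens = 12.
Net charge +1.
Molecular formula: C8H12NO+

C8H12NO+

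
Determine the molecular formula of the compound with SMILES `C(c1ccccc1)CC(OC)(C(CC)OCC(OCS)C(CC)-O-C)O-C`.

Heavy atoms from the SMILES: 21 C, 5 O, 1 S.
Implicit hydrogens by atom environment:
  6 × C: 2 H each → 12
  5 × C: 3 H each → 15
  5 × C (aromatic): 1 H each → 5
  5 × O: no H
  3 × C: 1 H each → 3
  1 × C: no H
  1 × C (aromatic): no H
  1 × S: 1 H
  Total hydrogens = 36.
Molecular formula: C21H36O5S

C21H36O5S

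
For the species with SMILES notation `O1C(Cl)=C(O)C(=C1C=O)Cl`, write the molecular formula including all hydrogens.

Heavy atoms from the SMILES: 5 C, 2 Cl, 3 O.
Implicit hydrogens by atom environment:
  4 × C (aromatic): no H
  2 × Cl: no H
  1 × C: 1 H
  1 × O: 1 H
  1 × O (aromatic): no H
  1 × O: no H
  Total hydrogens = 2.
Molecular formula: C5H2Cl2O3

C5H2Cl2O3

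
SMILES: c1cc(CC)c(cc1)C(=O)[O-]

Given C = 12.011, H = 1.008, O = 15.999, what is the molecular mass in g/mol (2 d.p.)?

149.17

Molecular formula: C9H9O2-.
M = 9×12.011 + 9×1.008 + 2×15.999 = 149.17 g/mol.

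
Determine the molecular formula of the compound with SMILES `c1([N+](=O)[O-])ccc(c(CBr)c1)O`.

C7H6BrNO3

Heavy atoms from the SMILES: 1 Br, 7 C, 1 N, 3 O.
Implicit hydrogens by atom environment:
  3 × C (aromatic): 1 H each → 3
  3 × C (aromatic): no H
  1 × Br: no H
  1 × C: 2 H
  1 × N (charge +1): no H
  1 × O: 1 H
  1 × O: no H
  1 × O (charge -1): no H
  Total hydrogens = 6.
Molecular formula: C7H6BrNO3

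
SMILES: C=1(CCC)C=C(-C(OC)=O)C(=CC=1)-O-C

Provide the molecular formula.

Heavy atoms from the SMILES: 12 C, 3 O.
Implicit hydrogens by atom environment:
  3 × C: 3 H each → 9
  3 × C (aromatic): 1 H each → 3
  3 × C (aromatic): no H
  3 × O: no H
  2 × C: 2 H each → 4
  1 × C: no H
  Total hydrogens = 16.
Molecular formula: C12H16O3

C12H16O3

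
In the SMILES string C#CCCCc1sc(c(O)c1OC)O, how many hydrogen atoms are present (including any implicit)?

Hydrogens are implicit in SMILES; fill each atom to its normal valence:
  4 × C (aromatic): no H
  3 × C: 2 H each → 6
  2 × O: 1 H each → 2
  1 × C: 3 H
  1 × C: 1 H
  1 × C: no H
  1 × O: no H
  1 × S (aromatic): no H
  Total hydrogens = 12.

12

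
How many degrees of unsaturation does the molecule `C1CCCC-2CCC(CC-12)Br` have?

Molecular formula from the SMILES: C10H17Br.
DoU = (2C + 2 + N − H − X)/2 = (2·10 + 2 + 0 − 17 − 1)/2 = 4/2 = 2.
(Structurally: 2 ring(s) + 0 π bond(s) = 2.)

2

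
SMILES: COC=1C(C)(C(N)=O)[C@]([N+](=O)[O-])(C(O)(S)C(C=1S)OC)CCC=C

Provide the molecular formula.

C14H22N2O6S2

Heavy atoms from the SMILES: 14 C, 2 N, 6 O, 2 S.
Implicit hydrogens by atom environment:
  6 × C: no H
  4 × O: no H
  3 × C: 3 H each → 9
  3 × C: 2 H each → 6
  2 × C: 1 H each → 2
  2 × S: 1 H each → 2
  1 × N: 2 H
  1 × N (charge +1): no H
  1 × O: 1 H
  1 × O (charge -1): no H
  Total hydrogens = 22.
Molecular formula: C14H22N2O6S2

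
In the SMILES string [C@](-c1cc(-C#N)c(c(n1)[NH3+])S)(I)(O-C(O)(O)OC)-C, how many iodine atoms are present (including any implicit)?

The symbol for iodine appears 1 time in the SMILES.

1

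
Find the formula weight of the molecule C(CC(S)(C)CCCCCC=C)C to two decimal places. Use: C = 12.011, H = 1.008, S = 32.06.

200.38

Molecular formula: C12H24S.
M = 12×12.011 + 24×1.008 + 1×32.06 = 200.38 g/mol.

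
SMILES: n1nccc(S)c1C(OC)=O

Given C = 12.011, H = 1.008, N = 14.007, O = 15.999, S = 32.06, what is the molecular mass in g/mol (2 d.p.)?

Molecular formula: C6H6N2O2S.
M = 6×12.011 + 6×1.008 + 2×14.007 + 2×15.999 + 1×32.06 = 170.19 g/mol.

170.19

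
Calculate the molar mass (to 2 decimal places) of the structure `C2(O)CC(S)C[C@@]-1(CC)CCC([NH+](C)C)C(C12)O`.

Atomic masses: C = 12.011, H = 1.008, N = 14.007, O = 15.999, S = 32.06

Molecular formula: C14H28NO2S+.
M = 14×12.011 + 28×1.008 + 1×14.007 + 2×15.999 + 1×32.06 = 274.44 g/mol.

274.44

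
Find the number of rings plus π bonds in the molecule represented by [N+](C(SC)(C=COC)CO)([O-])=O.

Molecular formula from the SMILES: C6H11NO4S.
DoU = (2C + 2 + N − H − X)/2 = (2·6 + 2 + 1 − 11 − 0)/2 = 4/2 = 2.
(Structurally: 0 ring(s) + 2 π bond(s) = 2.)

2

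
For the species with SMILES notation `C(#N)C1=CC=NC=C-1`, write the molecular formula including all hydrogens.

Heavy atoms from the SMILES: 6 C, 2 N.
Implicit hydrogens by atom environment:
  4 × C (aromatic): 1 H each → 4
  1 × C (aromatic): no H
  1 × C: no H
  1 × N (aromatic): no H
  1 × N: no H
  Total hydrogens = 4.
Molecular formula: C6H4N2

C6H4N2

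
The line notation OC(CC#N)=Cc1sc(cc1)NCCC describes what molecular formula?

C11H14N2OS

Heavy atoms from the SMILES: 11 C, 2 N, 1 O, 1 S.
Implicit hydrogens by atom environment:
  3 × C: 2 H each → 6
  2 × C (aromatic): 1 H each → 2
  2 × C (aromatic): no H
  2 × C: no H
  1 × C: 3 H
  1 × C: 1 H
  1 × N: 1 H
  1 × N: no H
  1 × O: 1 H
  1 × S (aromatic): no H
  Total hydrogens = 14.
Molecular formula: C11H14N2OS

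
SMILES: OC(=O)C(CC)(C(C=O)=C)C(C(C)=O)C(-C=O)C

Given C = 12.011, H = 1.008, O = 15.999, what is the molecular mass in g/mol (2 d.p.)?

Molecular formula: C13H18O5.
M = 13×12.011 + 18×1.008 + 5×15.999 = 254.28 g/mol.

254.28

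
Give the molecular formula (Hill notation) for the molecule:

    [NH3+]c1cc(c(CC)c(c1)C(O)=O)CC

Heavy atoms from the SMILES: 11 C, 1 N, 2 O.
Implicit hydrogens by atom environment:
  4 × C (aromatic): no H
  2 × C: 3 H each → 6
  2 × C: 2 H each → 4
  2 × C (aromatic): 1 H each → 2
  1 × C: no H
  1 × N (charge +1): 3 H
  1 × O: 1 H
  1 × O: no H
  Total hydrogens = 16.
Net charge +1.
Molecular formula: C11H16NO2+

C11H16NO2+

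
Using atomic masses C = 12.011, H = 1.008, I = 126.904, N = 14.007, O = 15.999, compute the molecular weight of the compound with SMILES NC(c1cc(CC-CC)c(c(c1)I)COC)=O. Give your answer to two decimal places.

347.20

Molecular formula: C13H18INO2.
M = 13×12.011 + 18×1.008 + 1×126.904 + 1×14.007 + 2×15.999 = 347.20 g/mol.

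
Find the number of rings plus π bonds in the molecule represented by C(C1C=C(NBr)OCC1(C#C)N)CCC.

Molecular formula from the SMILES: C11H17BrN2O.
DoU = (2C + 2 + N − H − X)/2 = (2·11 + 2 + 2 − 17 − 1)/2 = 8/2 = 4.
(Structurally: 1 ring(s) + 3 π bond(s) = 4.)

4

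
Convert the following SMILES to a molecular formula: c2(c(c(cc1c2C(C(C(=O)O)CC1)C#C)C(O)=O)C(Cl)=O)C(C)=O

Heavy atoms from the SMILES: 17 C, 1 Cl, 6 O.
Implicit hydrogens by atom environment:
  5 × C (aromatic): no H
  5 × C: no H
  4 × O: no H
  3 × C: 1 H each → 3
  2 × C: 2 H each → 4
  2 × O: 1 H each → 2
  1 × C: 3 H
  1 × C (aromatic): 1 H
  1 × Cl: no H
  Total hydrogens = 13.
Molecular formula: C17H13ClO6

C17H13ClO6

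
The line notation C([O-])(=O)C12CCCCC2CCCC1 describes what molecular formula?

Heavy atoms from the SMILES: 11 C, 2 O.
Implicit hydrogens by atom environment:
  8 × C: 2 H each → 16
  2 × C: no H
  1 × C: 1 H
  1 × O: no H
  1 × O (charge -1): no H
  Total hydrogens = 17.
Net charge -1.
Molecular formula: C11H17O2-

C11H17O2-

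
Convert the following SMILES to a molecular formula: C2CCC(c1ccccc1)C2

C11H14

Heavy atoms from the SMILES: 11 C.
Implicit hydrogens by atom environment:
  5 × C (aromatic): 1 H each → 5
  4 × C: 2 H each → 8
  1 × C: 1 H
  1 × C (aromatic): no H
  Total hydrogens = 14.
Molecular formula: C11H14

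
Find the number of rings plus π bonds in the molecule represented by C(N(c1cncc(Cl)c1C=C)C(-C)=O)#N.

Molecular formula from the SMILES: C10H8ClN3O.
DoU = (2C + 2 + N − H − X)/2 = (2·10 + 2 + 3 − 8 − 1)/2 = 16/2 = 8.
(Structurally: 1 ring(s) + 7 π bond(s) = 8.)

8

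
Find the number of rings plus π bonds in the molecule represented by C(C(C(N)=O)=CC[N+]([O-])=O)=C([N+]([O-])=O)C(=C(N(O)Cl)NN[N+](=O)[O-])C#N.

9

Molecular formula from the SMILES: C9H9ClN8O8.
DoU = (2C + 2 + N − H − X)/2 = (2·9 + 2 + 8 − 9 − 1)/2 = 18/2 = 9.
(Structurally: 0 ring(s) + 9 π bond(s) = 9.)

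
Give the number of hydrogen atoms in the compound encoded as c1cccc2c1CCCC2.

Hydrogens are implicit in SMILES; fill each atom to its normal valence:
  4 × C: 2 H each → 8
  4 × C (aromatic): 1 H each → 4
  2 × C (aromatic): no H
  Total hydrogens = 12.

12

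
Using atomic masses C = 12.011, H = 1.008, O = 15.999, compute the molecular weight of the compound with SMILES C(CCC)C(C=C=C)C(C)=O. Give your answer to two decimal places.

152.24

Molecular formula: C10H16O.
M = 10×12.011 + 16×1.008 + 1×15.999 = 152.24 g/mol.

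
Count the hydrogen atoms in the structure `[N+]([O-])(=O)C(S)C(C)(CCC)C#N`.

12

Hydrogens are implicit in SMILES; fill each atom to its normal valence:
  2 × C: 3 H each → 6
  2 × C: 2 H each → 4
  2 × C: no H
  1 × C: 1 H
  1 × N: no H
  1 × N (charge +1): no H
  1 × O: no H
  1 × O (charge -1): no H
  1 × S: 1 H
  Total hydrogens = 12.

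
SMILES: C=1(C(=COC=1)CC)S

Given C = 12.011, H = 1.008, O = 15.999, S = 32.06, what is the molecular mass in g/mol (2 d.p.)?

128.19

Molecular formula: C6H8OS.
M = 6×12.011 + 8×1.008 + 1×15.999 + 1×32.06 = 128.19 g/mol.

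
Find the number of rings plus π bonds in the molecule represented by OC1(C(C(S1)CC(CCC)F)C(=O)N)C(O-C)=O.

Molecular formula from the SMILES: C11H18FNO4S.
DoU = (2C + 2 + N − H − X)/2 = (2·11 + 2 + 1 − 18 − 1)/2 = 6/2 = 3.
(Structurally: 1 ring(s) + 2 π bond(s) = 3.)

3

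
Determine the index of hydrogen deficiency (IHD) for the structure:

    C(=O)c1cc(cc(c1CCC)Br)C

5

Molecular formula from the SMILES: C11H13BrO.
DoU = (2C + 2 + N − H − X)/2 = (2·11 + 2 + 0 − 13 − 1)/2 = 10/2 = 5.
(Structurally: 1 ring(s) + 4 π bond(s) = 5.)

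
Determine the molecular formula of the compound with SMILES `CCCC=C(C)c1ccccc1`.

C12H16

Heavy atoms from the SMILES: 12 C.
Implicit hydrogens by atom environment:
  5 × C (aromatic): 1 H each → 5
  2 × C: 3 H each → 6
  2 × C: 2 H each → 4
  1 × C: 1 H
  1 × C: no H
  1 × C (aromatic): no H
  Total hydrogens = 16.
Molecular formula: C12H16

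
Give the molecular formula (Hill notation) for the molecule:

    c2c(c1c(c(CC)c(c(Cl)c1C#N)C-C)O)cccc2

Heavy atoms from the SMILES: 17 C, 1 Cl, 1 N, 1 O.
Implicit hydrogens by atom environment:
  7 × C (aromatic): no H
  5 × C (aromatic): 1 H each → 5
  2 × C: 3 H each → 6
  2 × C: 2 H each → 4
  1 × C: no H
  1 × Cl: no H
  1 × N: no H
  1 × O: 1 H
  Total hydrogens = 16.
Molecular formula: C17H16ClNO

C17H16ClNO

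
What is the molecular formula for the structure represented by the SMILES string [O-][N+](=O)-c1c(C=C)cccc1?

Heavy atoms from the SMILES: 8 C, 1 N, 2 O.
Implicit hydrogens by atom environment:
  4 × C (aromatic): 1 H each → 4
  2 × C (aromatic): no H
  1 × C: 2 H
  1 × C: 1 H
  1 × N (charge +1): no H
  1 × O: no H
  1 × O (charge -1): no H
  Total hydrogens = 7.
Molecular formula: C8H7NO2

C8H7NO2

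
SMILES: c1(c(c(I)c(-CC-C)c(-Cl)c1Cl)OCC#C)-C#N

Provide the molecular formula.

Heavy atoms from the SMILES: 13 C, 2 Cl, 1 I, 1 N, 1 O.
Implicit hydrogens by atom environment:
  6 × C (aromatic): no H
  3 × C: 2 H each → 6
  2 × C: no H
  2 × Cl: no H
  1 × C: 3 H
  1 × C: 1 H
  1 × I: no H
  1 × N: no H
  1 × O: no H
  Total hydrogens = 10.
Molecular formula: C13H10Cl2INO

C13H10Cl2INO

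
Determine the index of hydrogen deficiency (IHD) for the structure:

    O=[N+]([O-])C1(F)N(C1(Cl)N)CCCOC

2

Molecular formula from the SMILES: C6H11ClFN3O3.
DoU = (2C + 2 + N − H − X)/2 = (2·6 + 2 + 3 − 11 − 2)/2 = 4/2 = 2.
(Structurally: 1 ring(s) + 1 π bond(s) = 2.)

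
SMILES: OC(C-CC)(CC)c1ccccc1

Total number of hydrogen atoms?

18

Hydrogens are implicit in SMILES; fill each atom to its normal valence:
  5 × C (aromatic): 1 H each → 5
  3 × C: 2 H each → 6
  2 × C: 3 H each → 6
  1 × C: no H
  1 × C (aromatic): no H
  1 × O: 1 H
  Total hydrogens = 18.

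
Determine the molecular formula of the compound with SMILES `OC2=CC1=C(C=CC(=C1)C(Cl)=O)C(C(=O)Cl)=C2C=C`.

Heavy atoms from the SMILES: 14 C, 2 Cl, 3 O.
Implicit hydrogens by atom environment:
  6 × C (aromatic): no H
  4 × C (aromatic): 1 H each → 4
  2 × C: no H
  2 × Cl: no H
  2 × O: no H
  1 × C: 2 H
  1 × C: 1 H
  1 × O: 1 H
  Total hydrogens = 8.
Molecular formula: C14H8Cl2O3

C14H8Cl2O3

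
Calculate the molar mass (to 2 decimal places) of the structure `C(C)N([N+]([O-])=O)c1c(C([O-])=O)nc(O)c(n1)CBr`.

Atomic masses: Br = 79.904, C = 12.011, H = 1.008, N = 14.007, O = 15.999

320.08

Molecular formula: C8H8BrN4O5-.
M = 1×79.904 + 8×12.011 + 8×1.008 + 4×14.007 + 5×15.999 = 320.08 g/mol.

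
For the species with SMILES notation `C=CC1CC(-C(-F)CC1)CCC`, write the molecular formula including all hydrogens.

Heavy atoms from the SMILES: 11 C, 1 F.
Implicit hydrogens by atom environment:
  6 × C: 2 H each → 12
  4 × C: 1 H each → 4
  1 × C: 3 H
  1 × F: no H
  Total hydrogens = 19.
Molecular formula: C11H19F

C11H19F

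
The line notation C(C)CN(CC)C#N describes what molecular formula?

C6H12N2

Heavy atoms from the SMILES: 6 C, 2 N.
Implicit hydrogens by atom environment:
  3 × C: 2 H each → 6
  2 × C: 3 H each → 6
  2 × N: no H
  1 × C: no H
  Total hydrogens = 12.
Molecular formula: C6H12N2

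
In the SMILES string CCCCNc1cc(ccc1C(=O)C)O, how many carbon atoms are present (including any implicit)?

The symbol for carbon appears 12 times in the SMILES. Lowercase c denotes aromatic carbon and counts toward C.

12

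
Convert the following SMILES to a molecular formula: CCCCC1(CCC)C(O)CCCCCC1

C15H30O

Heavy atoms from the SMILES: 15 C, 1 O.
Implicit hydrogens by atom environment:
  11 × C: 2 H each → 22
  2 × C: 3 H each → 6
  1 × C: 1 H
  1 × C: no H
  1 × O: 1 H
  Total hydrogens = 30.
Molecular formula: C15H30O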